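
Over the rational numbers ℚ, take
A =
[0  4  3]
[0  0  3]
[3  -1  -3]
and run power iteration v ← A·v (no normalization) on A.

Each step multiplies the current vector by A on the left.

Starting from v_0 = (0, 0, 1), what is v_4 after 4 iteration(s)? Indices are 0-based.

v_0 = (0, 0, 1).
v_1 = A·v_0 = (3, 3, -3).
v_2 = A·v_1 = (3, -9, 15).
v_3 = A·v_2 = (9, 45, -27).
v_4 = A·v_3 = (99, -81, 63).

v_4 = (99, -81, 63)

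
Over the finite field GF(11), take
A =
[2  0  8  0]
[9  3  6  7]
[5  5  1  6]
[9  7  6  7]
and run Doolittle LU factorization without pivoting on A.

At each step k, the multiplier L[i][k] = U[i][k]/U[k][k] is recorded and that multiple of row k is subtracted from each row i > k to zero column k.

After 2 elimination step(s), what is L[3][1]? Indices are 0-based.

L[3][1] = 6

k=0: U[0][0]=2
  eliminate (1,0): mult=10, new row 1: (0, 3, 3, 7); set L[1][0]=10
  eliminate (2,0): mult=8, new row 2: (0, 5, 3, 6); set L[2][0]=8
  eliminate (3,0): mult=10, new row 3: (0, 7, 3, 7); set L[3][0]=10
k=1: U[1][1]=3
  eliminate (2,1): mult=9, new row 2: (0, 0, 9, 9); set L[2][1]=9
  eliminate (3,1): mult=6, new row 3: (0, 0, 7, 9); set L[3][1]=6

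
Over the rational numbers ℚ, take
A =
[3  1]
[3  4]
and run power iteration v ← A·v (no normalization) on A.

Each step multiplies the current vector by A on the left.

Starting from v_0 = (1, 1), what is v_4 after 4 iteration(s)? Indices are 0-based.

v_4 = (508, 1159)

v_0 = (1, 1).
v_1 = A·v_0 = (4, 7).
v_2 = A·v_1 = (19, 40).
v_3 = A·v_2 = (97, 217).
v_4 = A·v_3 = (508, 1159).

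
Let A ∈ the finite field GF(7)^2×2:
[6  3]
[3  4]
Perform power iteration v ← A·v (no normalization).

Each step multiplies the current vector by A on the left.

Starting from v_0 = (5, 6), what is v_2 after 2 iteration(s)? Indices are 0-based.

v_2 = (6, 6)

v_0 = (5, 6).
v_1 = A·v_0 = (6, 4).
v_2 = A·v_1 = (6, 6).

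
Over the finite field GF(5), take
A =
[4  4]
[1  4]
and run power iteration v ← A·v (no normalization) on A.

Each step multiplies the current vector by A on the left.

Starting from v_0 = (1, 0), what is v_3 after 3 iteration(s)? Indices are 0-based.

v_0 = (1, 0).
v_1 = A·v_0 = (4, 1).
v_2 = A·v_1 = (0, 3).
v_3 = A·v_2 = (2, 2).

v_3 = (2, 2)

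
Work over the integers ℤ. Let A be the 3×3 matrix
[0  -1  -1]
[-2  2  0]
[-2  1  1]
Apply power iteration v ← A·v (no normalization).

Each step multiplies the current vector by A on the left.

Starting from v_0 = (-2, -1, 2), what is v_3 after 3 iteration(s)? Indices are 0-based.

v_0 = (-2, -1, 2).
v_1 = A·v_0 = (-1, 2, 5).
v_2 = A·v_1 = (-7, 6, 9).
v_3 = A·v_2 = (-15, 26, 29).

v_3 = (-15, 26, 29)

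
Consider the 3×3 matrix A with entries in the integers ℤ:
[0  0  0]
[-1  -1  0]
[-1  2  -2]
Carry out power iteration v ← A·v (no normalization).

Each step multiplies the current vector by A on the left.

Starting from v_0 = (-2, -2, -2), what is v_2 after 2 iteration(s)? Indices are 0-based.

v_2 = (0, -4, 4)

v_0 = (-2, -2, -2).
v_1 = A·v_0 = (0, 4, 2).
v_2 = A·v_1 = (0, -4, 4).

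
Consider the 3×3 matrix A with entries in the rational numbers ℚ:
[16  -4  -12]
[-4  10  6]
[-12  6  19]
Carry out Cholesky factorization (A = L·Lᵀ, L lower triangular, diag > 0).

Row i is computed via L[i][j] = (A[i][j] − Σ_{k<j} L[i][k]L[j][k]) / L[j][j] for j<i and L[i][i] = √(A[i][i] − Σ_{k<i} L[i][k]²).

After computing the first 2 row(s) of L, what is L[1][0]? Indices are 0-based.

Step 1: L[0][0] = √(16) = 4.
  L[1][0] = (-4) / L[0][0] = -1.
Step 2: L[1][1] = √(9) = 3.

L[1][0] = -1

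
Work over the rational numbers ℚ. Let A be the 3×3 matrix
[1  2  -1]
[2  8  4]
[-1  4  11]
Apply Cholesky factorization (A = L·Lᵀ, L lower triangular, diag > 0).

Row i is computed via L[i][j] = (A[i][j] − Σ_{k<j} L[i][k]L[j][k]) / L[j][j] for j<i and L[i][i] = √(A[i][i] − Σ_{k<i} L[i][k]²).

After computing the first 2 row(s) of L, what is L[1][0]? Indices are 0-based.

L[1][0] = 2

Step 1: L[0][0] = √(1) = 1.
  L[1][0] = (2) / L[0][0] = 2.
Step 2: L[1][1] = √(4) = 2.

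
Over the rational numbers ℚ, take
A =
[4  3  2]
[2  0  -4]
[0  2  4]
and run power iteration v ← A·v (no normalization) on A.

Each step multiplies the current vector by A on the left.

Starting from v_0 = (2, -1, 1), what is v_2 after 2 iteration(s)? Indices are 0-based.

v_2 = (32, 6, 8)

v_0 = (2, -1, 1).
v_1 = A·v_0 = (7, 0, 2).
v_2 = A·v_1 = (32, 6, 8).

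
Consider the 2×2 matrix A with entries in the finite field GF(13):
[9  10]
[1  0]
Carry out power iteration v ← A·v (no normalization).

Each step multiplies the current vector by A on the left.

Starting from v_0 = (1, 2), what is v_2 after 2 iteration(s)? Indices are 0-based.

v_2 = (11, 3)

v_0 = (1, 2).
v_1 = A·v_0 = (3, 1).
v_2 = A·v_1 = (11, 3).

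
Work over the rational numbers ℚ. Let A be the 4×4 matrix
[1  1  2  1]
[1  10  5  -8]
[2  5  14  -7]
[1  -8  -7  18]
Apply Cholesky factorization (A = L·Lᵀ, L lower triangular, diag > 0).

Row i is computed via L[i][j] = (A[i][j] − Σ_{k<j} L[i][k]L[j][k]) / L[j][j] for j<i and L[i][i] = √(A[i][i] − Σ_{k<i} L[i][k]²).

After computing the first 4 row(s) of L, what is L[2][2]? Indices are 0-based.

Step 1: L[0][0] = √(1) = 1.
  L[1][0] = (1) / L[0][0] = 1.
Step 2: L[1][1] = √(9) = 3.
  L[2][0] = (2) / L[0][0] = 2.
  L[2][1] = (3) / L[1][1] = 1.
Step 3: L[2][2] = √(9) = 3.
  L[3][0] = (1) / L[0][0] = 1.
  L[3][1] = (-9) / L[1][1] = -3.
  L[3][2] = (-6) / L[2][2] = -2.
Step 4: L[3][3] = √(4) = 2.

L[2][2] = 3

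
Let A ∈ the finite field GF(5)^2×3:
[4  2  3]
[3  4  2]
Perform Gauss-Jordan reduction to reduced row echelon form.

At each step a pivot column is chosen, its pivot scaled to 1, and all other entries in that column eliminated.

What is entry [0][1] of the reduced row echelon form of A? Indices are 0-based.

M[0][1] = 3

step 1: normalize row 0 (÷4) = (1, 3, 2)
  row 1: subtract 3×row0 = (0, 0, 1)
skip col 1 (zero from row 1)
step 2: normalize row 1 (÷1) = (0, 0, 1)
  row 0: subtract 2×row1 = (1, 3, 0)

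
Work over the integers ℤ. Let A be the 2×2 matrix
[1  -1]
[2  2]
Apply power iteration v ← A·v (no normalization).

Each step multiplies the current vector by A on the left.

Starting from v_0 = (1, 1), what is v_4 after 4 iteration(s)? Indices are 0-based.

v_4 = (-20, -8)

v_0 = (1, 1).
v_1 = A·v_0 = (0, 4).
v_2 = A·v_1 = (-4, 8).
v_3 = A·v_2 = (-12, 8).
v_4 = A·v_3 = (-20, -8).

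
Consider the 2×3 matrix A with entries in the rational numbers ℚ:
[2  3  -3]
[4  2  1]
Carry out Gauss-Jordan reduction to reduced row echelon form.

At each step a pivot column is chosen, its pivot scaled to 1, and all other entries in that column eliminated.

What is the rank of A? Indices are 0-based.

step 1: normalize row 0 (÷2) = (1, 3/2, -3/2)
  row 1: subtract 4×row0 = (0, -4, 7)
step 2: normalize row 1 (÷-4) = (0, 1, -7/4)
  row 0: subtract 3/2×row1 = (1, 0, 9/8)

rank = 2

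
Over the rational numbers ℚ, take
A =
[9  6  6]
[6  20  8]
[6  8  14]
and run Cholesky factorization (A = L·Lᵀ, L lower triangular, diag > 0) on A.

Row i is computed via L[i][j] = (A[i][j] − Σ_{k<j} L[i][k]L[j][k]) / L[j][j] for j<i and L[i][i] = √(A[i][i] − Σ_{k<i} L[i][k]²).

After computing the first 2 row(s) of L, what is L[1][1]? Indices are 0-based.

L[1][1] = 4

Step 1: L[0][0] = √(9) = 3.
  L[1][0] = (6) / L[0][0] = 2.
Step 2: L[1][1] = √(16) = 4.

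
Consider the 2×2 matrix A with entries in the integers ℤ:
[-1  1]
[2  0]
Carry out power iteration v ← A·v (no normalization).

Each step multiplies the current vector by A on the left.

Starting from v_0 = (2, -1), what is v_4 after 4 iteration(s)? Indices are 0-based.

v_0 = (2, -1).
v_1 = A·v_0 = (-3, 4).
v_2 = A·v_1 = (7, -6).
v_3 = A·v_2 = (-13, 14).
v_4 = A·v_3 = (27, -26).

v_4 = (27, -26)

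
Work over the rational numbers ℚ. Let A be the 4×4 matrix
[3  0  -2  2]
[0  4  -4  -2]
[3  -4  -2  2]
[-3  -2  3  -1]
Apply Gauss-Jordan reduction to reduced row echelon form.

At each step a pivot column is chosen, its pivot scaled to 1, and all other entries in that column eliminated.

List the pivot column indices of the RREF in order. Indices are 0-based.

[1] R0 /= 3  ⇒  (1, 0, -2/3, 2/3)
     R2 -= 3·R0  ⇒  (0, -4, 0, 0)
     R3 -= -3·R0  ⇒  (0, -2, 1, 1)
[2] R1 /= 4  ⇒  (0, 1, -1, -1/2)
     R2 -= -4·R1  ⇒  (0, 0, -4, -2)
     R3 -= -2·R1  ⇒  (0, 0, -1, 0)
[3] R2 /= -4  ⇒  (0, 0, 1, 1/2)
     R0 -= -2/3·R2  ⇒  (1, 0, 0, 1)
     R1 -= -1·R2  ⇒  (0, 1, 0, 0)
     R3 -= -1·R2  ⇒  (0, 0, 0, 1/2)
[4] R3 /= 1/2  ⇒  (0, 0, 0, 1)
     R0 -= 1·R3  ⇒  (1, 0, 0, 0)
     R2 -= 1/2·R3  ⇒  (0, 0, 1, 0)

pivot columns: 0, 1, 2, 3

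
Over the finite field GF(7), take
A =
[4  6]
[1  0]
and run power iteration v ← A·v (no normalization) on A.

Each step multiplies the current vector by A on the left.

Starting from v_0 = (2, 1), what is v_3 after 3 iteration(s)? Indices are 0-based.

v_0 = (2, 1).
v_1 = A·v_0 = (0, 2).
v_2 = A·v_1 = (5, 0).
v_3 = A·v_2 = (6, 5).

v_3 = (6, 5)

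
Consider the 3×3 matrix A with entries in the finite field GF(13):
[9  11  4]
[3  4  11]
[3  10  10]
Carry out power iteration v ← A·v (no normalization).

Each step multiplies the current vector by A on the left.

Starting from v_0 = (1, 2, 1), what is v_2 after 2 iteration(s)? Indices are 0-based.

v_0 = (1, 2, 1).
v_1 = A·v_0 = (9, 9, 7).
v_2 = A·v_1 = (0, 10, 5).

v_2 = (0, 10, 5)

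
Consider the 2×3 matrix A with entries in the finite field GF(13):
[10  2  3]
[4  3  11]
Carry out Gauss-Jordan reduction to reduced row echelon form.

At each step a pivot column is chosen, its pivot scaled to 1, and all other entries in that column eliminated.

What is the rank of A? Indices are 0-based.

rank = 2

pivot(0,0)=10: scale R0 → (1, 8, 12)
  clear (1,0): R1 −= (4)R0 → (0, 10, 2)
pivot(1,1)=10: scale R1 → (0, 1, 8)
  clear (0,1): R0 −= (8)R1 → (1, 0, 0)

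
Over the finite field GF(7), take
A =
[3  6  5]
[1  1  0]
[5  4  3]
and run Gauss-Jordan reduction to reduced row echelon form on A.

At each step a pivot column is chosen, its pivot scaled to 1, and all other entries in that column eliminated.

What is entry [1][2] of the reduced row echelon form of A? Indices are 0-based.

[1] R0 /= 3  ⇒  (1, 2, 4)
     R1 -= 1·R0  ⇒  (0, 6, 3)
     R2 -= 5·R0  ⇒  (0, 1, 4)
[2] R1 /= 6  ⇒  (0, 1, 4)
     R0 -= 2·R1  ⇒  (1, 0, 3)
     R2 -= 1·R1  ⇒  (0, 0, 0)
column 2 empty below row 2

M[1][2] = 4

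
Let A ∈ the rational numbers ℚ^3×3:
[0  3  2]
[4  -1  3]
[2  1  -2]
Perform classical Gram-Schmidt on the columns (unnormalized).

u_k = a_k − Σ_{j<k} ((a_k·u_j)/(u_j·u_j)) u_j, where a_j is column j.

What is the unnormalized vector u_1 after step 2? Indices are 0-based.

u_1 = (3, -3/5, 6/5)

Step 1: u_0 = a_0 = (0, 4, 2).
Step 2: u_1 = a_1 − (-1/10)·u_0 = (3, -3/5, 6/5).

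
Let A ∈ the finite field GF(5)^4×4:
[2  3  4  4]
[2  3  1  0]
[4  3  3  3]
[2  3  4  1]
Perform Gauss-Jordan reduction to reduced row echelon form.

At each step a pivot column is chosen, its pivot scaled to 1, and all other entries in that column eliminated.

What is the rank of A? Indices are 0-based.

[1] R0 /= 2  ⇒  (1, 4, 2, 2)
     R1 -= 2·R0  ⇒  (0, 0, 2, 1)
     R2 -= 4·R0  ⇒  (0, 2, 0, 0)
     R3 -= 2·R0  ⇒  (0, 0, 0, 2)
[2] R1 <-> R2
[2] R1 /= 2  ⇒  (0, 1, 0, 0)
     R0 -= 4·R1  ⇒  (1, 0, 2, 2)
[3] R2 /= 2  ⇒  (0, 0, 1, 3)
     R0 -= 2·R2  ⇒  (1, 0, 0, 1)
[4] R3 /= 2  ⇒  (0, 0, 0, 1)
     R0 -= 1·R3  ⇒  (1, 0, 0, 0)
     R2 -= 3·R3  ⇒  (0, 0, 1, 0)

rank = 4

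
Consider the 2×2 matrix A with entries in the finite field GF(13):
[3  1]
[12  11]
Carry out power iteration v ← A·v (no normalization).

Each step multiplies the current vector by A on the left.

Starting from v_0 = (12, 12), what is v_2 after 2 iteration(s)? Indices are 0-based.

v_2 = (4, 11)

v_0 = (12, 12).
v_1 = A·v_0 = (9, 3).
v_2 = A·v_1 = (4, 11).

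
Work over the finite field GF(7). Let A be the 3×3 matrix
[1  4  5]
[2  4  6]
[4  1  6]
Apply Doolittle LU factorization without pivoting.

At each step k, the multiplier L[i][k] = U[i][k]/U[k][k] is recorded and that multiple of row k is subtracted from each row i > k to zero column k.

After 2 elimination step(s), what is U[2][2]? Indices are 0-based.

k=0: U[0][0]=1
  eliminate (1,0): mult=2, new row 1: (0, 3, 3); set L[1][0]=2
  eliminate (2,0): mult=4, new row 2: (0, 6, 0); set L[2][0]=4
k=1: U[1][1]=3
  eliminate (2,1): mult=2, new row 2: (0, 0, 1); set L[2][1]=2

U[2][2] = 1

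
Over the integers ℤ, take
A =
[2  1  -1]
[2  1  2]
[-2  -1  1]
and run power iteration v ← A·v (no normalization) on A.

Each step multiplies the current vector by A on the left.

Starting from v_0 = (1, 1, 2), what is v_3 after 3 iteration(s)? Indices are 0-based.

v_0 = (1, 1, 2).
v_1 = A·v_0 = (1, 7, -1).
v_2 = A·v_1 = (10, 7, -10).
v_3 = A·v_2 = (37, 7, -37).

v_3 = (37, 7, -37)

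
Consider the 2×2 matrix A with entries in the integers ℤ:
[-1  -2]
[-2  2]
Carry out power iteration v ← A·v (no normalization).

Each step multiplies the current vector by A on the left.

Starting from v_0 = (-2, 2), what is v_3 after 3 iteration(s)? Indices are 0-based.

v_0 = (-2, 2).
v_1 = A·v_0 = (-2, 8).
v_2 = A·v_1 = (-14, 20).
v_3 = A·v_2 = (-26, 68).

v_3 = (-26, 68)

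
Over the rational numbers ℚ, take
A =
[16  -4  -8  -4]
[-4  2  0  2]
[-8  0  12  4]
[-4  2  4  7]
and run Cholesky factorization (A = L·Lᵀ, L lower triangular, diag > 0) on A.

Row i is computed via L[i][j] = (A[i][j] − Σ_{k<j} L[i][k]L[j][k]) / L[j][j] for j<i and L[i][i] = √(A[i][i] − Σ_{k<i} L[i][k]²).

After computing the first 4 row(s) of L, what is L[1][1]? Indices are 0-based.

Step 1: L[0][0] = √(16) = 4.
  L[1][0] = (-4) / L[0][0] = -1.
Step 2: L[1][1] = √(1) = 1.
  L[2][0] = (-8) / L[0][0] = -2.
  L[2][1] = (-2) / L[1][1] = -2.
Step 3: L[2][2] = √(4) = 2.
  L[3][0] = (-4) / L[0][0] = -1.
  L[3][1] = (1) / L[1][1] = 1.
  L[3][2] = (4) / L[2][2] = 2.
Step 4: L[3][3] = √(1) = 1.

L[1][1] = 1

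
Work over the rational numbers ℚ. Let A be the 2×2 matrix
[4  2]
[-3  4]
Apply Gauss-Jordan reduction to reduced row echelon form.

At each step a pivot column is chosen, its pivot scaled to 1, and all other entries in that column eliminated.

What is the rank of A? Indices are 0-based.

rank = 2

[1] R0 /= 4  ⇒  (1, 1/2)
     R1 -= -3·R0  ⇒  (0, 11/2)
[2] R1 /= 11/2  ⇒  (0, 1)
     R0 -= 1/2·R1  ⇒  (1, 0)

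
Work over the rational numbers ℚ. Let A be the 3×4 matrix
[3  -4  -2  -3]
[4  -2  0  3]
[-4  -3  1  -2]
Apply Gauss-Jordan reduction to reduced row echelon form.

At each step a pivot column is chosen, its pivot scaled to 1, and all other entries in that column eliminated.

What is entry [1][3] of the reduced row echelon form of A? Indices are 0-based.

pivot(0,0)=3: scale R0 → (1, -4/3, -2/3, -1)
  clear (1,0): R1 −= (4)R0 → (0, 10/3, 8/3, 7)
  clear (2,0): R2 −= (-4)R0 → (0, -25/3, -5/3, -6)
pivot(1,1)=10/3: scale R1 → (0, 1, 4/5, 21/10)
  clear (0,1): R0 −= (-4/3)R1 → (1, 0, 2/5, 9/5)
  clear (2,1): R2 −= (-25/3)R1 → (0, 0, 5, 23/2)
pivot(2,2)=5: scale R2 → (0, 0, 1, 23/10)
  clear (0,2): R0 −= (2/5)R2 → (1, 0, 0, 22/25)
  clear (1,2): R1 −= (4/5)R2 → (0, 1, 0, 13/50)

M[1][3] = 13/50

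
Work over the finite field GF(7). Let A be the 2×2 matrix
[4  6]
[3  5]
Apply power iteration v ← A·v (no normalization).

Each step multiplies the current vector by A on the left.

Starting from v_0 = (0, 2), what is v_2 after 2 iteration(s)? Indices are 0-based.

v_0 = (0, 2).
v_1 = A·v_0 = (5, 3).
v_2 = A·v_1 = (3, 2).

v_2 = (3, 2)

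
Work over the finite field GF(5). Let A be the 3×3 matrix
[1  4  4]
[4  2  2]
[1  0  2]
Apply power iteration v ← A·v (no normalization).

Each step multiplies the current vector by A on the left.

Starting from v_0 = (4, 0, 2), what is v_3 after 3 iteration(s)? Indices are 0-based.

v_3 = (2, 0, 0)

v_0 = (4, 0, 2).
v_1 = A·v_0 = (2, 0, 3).
v_2 = A·v_1 = (4, 4, 3).
v_3 = A·v_2 = (2, 0, 0).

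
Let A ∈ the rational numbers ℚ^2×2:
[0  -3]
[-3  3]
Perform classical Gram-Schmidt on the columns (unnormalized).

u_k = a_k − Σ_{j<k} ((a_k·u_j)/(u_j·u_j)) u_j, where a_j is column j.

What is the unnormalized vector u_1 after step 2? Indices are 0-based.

u_1 = (-3, 0)

Step 1: u_0 = a_0 = (0, -3).
Step 2: u_1 = a_1 − (-1)·u_0 = (-3, 0).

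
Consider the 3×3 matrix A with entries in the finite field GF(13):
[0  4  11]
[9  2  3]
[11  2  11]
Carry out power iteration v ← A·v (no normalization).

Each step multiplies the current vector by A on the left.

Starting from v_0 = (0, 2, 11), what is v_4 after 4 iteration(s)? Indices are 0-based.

v_0 = (0, 2, 11).
v_1 = A·v_0 = (12, 11, 8).
v_2 = A·v_1 = (2, 11, 8).
v_3 = A·v_2 = (2, 12, 2).
v_4 = A·v_3 = (5, 9, 3).

v_4 = (5, 9, 3)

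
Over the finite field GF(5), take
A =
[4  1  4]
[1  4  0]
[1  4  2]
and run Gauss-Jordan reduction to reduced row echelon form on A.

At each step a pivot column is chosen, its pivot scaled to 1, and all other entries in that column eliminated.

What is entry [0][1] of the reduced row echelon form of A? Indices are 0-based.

M[0][1] = 4

pivot(0,0)=4: scale R0 → (1, 4, 1)
  clear (1,0): R1 −= (1)R0 → (0, 0, 4)
  clear (2,0): R2 −= (1)R0 → (0, 0, 1)
col 1: no nonzero at/below row 1; advance.
pivot(1,2)=4: scale R1 → (0, 0, 1)
  clear (0,2): R0 −= (1)R1 → (1, 4, 0)
  clear (2,2): R2 −= (1)R1 → (0, 0, 0)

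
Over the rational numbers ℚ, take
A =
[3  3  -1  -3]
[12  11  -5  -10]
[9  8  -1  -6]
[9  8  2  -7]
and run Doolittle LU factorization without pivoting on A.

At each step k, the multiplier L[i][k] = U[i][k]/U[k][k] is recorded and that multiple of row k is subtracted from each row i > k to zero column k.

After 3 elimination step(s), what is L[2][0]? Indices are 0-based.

k=0: U[0][0]=3
  eliminate (1,0): mult=4, new row 1: (0, -1, -1, 2); set L[1][0]=4
  eliminate (2,0): mult=3, new row 2: (0, -1, 2, 3); set L[2][0]=3
  eliminate (3,0): mult=3, new row 3: (0, -1, 5, 2); set L[3][0]=3
k=1: U[1][1]=-1
  eliminate (2,1): mult=1, new row 2: (0, 0, 3, 1); set L[2][1]=1
  eliminate (3,1): mult=1, new row 3: (0, 0, 6, 0); set L[3][1]=1
k=2: U[2][2]=3
  eliminate (3,2): mult=2, new row 3: (0, 0, 0, -2); set L[3][2]=2

L[2][0] = 3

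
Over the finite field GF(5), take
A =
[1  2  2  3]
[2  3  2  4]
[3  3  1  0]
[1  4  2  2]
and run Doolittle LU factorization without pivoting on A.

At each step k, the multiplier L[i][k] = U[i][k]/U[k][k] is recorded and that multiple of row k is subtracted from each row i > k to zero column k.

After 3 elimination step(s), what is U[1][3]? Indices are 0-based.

k=0: U[0][0]=1
  eliminate (1,0): mult=2, new row 1: (0, 4, 3, 3); set L[1][0]=2
  eliminate (2,0): mult=3, new row 2: (0, 2, 0, 1); set L[2][0]=3
  eliminate (3,0): mult=1, new row 3: (0, 2, 0, 4); set L[3][0]=1
k=1: U[1][1]=4
  eliminate (2,1): mult=3, new row 2: (0, 0, 1, 2); set L[2][1]=3
  eliminate (3,1): mult=3, new row 3: (0, 0, 1, 0); set L[3][1]=3
k=2: U[2][2]=1
  eliminate (3,2): mult=1, new row 3: (0, 0, 0, 3); set L[3][2]=1

U[1][3] = 3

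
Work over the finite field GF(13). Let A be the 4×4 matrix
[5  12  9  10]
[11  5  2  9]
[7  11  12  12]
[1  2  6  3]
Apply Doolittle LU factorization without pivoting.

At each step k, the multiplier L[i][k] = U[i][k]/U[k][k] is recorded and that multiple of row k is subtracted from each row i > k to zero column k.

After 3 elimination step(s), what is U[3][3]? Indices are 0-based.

[col 0] pivot 5
  R1 -= 10*R0 → (0, 2, 3, 0)  (L[1][0] := 10)
  R2 -= 4*R0 → (0, 2, 2, 11)  (L[2][0] := 4)
  R3 -= 8*R0 → (0, 10, 12, 1)  (L[3][0] := 8)
[col 1] pivot 2
  R2 -= 1*R1 → (0, 0, 12, 11)  (L[2][1] := 1)
  R3 -= 5*R1 → (0, 0, 10, 1)  (L[3][1] := 5)
[col 2] pivot 12
  R3 -= 3*R2 → (0, 0, 0, 7)  (L[3][2] := 3)

U[3][3] = 7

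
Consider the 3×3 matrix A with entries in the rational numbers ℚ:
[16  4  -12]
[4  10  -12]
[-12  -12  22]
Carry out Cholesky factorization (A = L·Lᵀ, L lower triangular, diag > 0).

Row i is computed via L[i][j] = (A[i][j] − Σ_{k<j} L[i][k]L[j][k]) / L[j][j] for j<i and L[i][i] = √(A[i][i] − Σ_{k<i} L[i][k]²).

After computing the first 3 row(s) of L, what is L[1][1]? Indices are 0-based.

Step 1: L[0][0] = √(16) = 4.
  L[1][0] = (4) / L[0][0] = 1.
Step 2: L[1][1] = √(9) = 3.
  L[2][0] = (-12) / L[0][0] = -3.
  L[2][1] = (-9) / L[1][1] = -3.
Step 3: L[2][2] = √(4) = 2.

L[1][1] = 3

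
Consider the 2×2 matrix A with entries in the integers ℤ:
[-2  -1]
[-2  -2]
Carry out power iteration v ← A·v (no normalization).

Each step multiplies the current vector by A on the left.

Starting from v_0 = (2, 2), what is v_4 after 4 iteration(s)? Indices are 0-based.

v_0 = (2, 2).
v_1 = A·v_0 = (-6, -8).
v_2 = A·v_1 = (20, 28).
v_3 = A·v_2 = (-68, -96).
v_4 = A·v_3 = (232, 328).

v_4 = (232, 328)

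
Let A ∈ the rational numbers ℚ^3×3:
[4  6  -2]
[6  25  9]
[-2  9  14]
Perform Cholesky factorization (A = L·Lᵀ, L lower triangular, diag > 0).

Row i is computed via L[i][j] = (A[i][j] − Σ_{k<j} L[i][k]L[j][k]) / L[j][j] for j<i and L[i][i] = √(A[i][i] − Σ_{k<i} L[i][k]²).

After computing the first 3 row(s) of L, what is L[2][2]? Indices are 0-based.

L[2][2] = 2

Step 1: L[0][0] = √(4) = 2.
  L[1][0] = (6) / L[0][0] = 3.
Step 2: L[1][1] = √(16) = 4.
  L[2][0] = (-2) / L[0][0] = -1.
  L[2][1] = (12) / L[1][1] = 3.
Step 3: L[2][2] = √(4) = 2.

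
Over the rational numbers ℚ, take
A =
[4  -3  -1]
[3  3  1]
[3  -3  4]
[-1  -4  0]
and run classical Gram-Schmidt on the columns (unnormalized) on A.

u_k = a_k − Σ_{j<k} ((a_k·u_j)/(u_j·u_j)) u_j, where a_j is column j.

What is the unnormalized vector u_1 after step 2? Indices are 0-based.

Step 1: u_0 = a_0 = (4, 3, 3, -1).
Step 2: u_1 = a_1 − (-8/35)·u_0 = (-73/35, 129/35, -81/35, -148/35).

u_1 = (-73/35, 129/35, -81/35, -148/35)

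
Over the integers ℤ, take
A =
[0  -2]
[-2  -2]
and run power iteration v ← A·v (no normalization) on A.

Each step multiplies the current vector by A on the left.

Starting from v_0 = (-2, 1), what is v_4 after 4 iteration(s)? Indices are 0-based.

v_4 = (-16, -16)

v_0 = (-2, 1).
v_1 = A·v_0 = (-2, 2).
v_2 = A·v_1 = (-4, 0).
v_3 = A·v_2 = (0, 8).
v_4 = A·v_3 = (-16, -16).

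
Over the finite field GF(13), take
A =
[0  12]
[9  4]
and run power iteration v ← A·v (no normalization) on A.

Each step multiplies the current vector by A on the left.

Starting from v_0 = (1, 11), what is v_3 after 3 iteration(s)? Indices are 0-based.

v_3 = (4, 1)

v_0 = (1, 11).
v_1 = A·v_0 = (2, 1).
v_2 = A·v_1 = (12, 9).
v_3 = A·v_2 = (4, 1).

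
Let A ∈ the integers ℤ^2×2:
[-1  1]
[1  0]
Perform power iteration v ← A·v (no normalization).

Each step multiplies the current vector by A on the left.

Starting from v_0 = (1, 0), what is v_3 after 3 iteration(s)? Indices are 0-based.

v_0 = (1, 0).
v_1 = A·v_0 = (-1, 1).
v_2 = A·v_1 = (2, -1).
v_3 = A·v_2 = (-3, 2).

v_3 = (-3, 2)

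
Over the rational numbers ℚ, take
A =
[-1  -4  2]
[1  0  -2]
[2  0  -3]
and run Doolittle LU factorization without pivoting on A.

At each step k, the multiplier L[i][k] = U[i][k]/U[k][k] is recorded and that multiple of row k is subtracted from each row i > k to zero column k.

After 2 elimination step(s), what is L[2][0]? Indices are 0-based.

Step 1: pivot at (0,0) is -1.
  row1 ← row1 − (-1)·row0  ⇒  L[1][0]=-1, U row1=(0, -4, 0)
  row2 ← row2 − (-2)·row0  ⇒  L[2][0]=-2, U row2=(0, -8, 1)
Step 2: pivot at (1,1) is -4.
  row2 ← row2 − (2)·row1  ⇒  L[2][1]=2, U row2=(0, 0, 1)

L[2][0] = -2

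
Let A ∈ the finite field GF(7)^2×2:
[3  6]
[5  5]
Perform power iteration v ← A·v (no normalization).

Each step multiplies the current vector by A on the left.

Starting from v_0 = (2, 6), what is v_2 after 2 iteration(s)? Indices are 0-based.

v_0 = (2, 6).
v_1 = A·v_0 = (0, 5).
v_2 = A·v_1 = (2, 4).

v_2 = (2, 4)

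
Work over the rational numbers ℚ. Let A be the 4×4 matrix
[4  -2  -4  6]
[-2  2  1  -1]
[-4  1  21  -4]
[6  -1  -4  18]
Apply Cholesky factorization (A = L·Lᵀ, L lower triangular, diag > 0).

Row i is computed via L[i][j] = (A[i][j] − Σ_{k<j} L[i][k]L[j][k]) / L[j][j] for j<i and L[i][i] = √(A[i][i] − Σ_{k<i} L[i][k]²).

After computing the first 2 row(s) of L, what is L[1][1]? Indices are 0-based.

L[1][1] = 1

Step 1: L[0][0] = √(4) = 2.
  L[1][0] = (-2) / L[0][0] = -1.
Step 2: L[1][1] = √(1) = 1.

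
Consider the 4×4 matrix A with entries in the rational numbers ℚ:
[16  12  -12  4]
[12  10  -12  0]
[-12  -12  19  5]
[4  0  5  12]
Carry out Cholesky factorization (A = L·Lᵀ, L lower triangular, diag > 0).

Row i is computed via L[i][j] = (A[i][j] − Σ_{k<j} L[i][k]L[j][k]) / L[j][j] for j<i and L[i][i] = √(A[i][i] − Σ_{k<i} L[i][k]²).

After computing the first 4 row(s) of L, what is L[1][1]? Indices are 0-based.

L[1][1] = 1

Step 1: L[0][0] = √(16) = 4.
  L[1][0] = (12) / L[0][0] = 3.
Step 2: L[1][1] = √(1) = 1.
  L[2][0] = (-12) / L[0][0] = -3.
  L[2][1] = (-3) / L[1][1] = -3.
Step 3: L[2][2] = √(1) = 1.
  L[3][0] = (4) / L[0][0] = 1.
  L[3][1] = (-3) / L[1][1] = -3.
  L[3][2] = (-1) / L[2][2] = -1.
Step 4: L[3][3] = √(1) = 1.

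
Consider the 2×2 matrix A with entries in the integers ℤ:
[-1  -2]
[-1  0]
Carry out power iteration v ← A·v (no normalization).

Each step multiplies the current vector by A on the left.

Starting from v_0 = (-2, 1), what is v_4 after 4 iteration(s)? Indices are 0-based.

v_4 = (-12, -4)

v_0 = (-2, 1).
v_1 = A·v_0 = (0, 2).
v_2 = A·v_1 = (-4, 0).
v_3 = A·v_2 = (4, 4).
v_4 = A·v_3 = (-12, -4).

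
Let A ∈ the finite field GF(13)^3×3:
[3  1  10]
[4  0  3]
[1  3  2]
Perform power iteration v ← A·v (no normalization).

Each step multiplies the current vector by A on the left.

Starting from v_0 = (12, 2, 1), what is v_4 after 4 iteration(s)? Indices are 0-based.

v_0 = (12, 2, 1).
v_1 = A·v_0 = (9, 12, 7).
v_2 = A·v_1 = (5, 5, 7).
v_3 = A·v_2 = (12, 2, 8).
v_4 = A·v_3 = (1, 7, 8).

v_4 = (1, 7, 8)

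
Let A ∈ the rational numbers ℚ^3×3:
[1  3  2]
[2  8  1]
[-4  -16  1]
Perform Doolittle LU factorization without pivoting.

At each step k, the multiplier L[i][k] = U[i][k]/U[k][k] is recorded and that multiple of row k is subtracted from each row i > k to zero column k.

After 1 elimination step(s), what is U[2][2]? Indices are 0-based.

U[2][2] = 9

k=0: U[0][0]=1
  eliminate (1,0): mult=2, new row 1: (0, 2, -3); set L[1][0]=2
  eliminate (2,0): mult=-4, new row 2: (0, -4, 9); set L[2][0]=-4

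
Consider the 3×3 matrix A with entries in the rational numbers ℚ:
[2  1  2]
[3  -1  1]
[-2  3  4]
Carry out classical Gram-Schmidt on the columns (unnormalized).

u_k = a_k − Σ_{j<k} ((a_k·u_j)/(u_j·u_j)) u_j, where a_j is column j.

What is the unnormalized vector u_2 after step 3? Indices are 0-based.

u_2 = (-49/69, 56/69, 35/69)

Step 1: u_0 = a_0 = (2, 3, -2).
Step 2: u_1 = a_1 − (-7/17)·u_0 = (31/17, 4/17, 37/17).
Step 3: u_2 = a_2 − (-1/17)·u_0 − (107/69)·u_1 = (-49/69, 56/69, 35/69).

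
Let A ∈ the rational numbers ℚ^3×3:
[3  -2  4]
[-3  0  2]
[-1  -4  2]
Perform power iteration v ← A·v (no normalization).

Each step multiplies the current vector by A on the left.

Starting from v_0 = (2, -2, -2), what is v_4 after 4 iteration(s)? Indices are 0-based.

v_0 = (2, -2, -2).
v_1 = A·v_0 = (2, -10, 2).
v_2 = A·v_1 = (34, -2, 42).
v_3 = A·v_2 = (274, -18, 58).
v_4 = A·v_3 = (1090, -706, -86).

v_4 = (1090, -706, -86)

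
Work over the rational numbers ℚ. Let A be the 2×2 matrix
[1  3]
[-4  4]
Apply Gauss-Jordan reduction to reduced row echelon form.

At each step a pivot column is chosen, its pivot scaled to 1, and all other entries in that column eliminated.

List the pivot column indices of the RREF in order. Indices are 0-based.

pivot(0,0)=1: scale R0 → (1, 3)
  clear (1,0): R1 −= (-4)R0 → (0, 16)
pivot(1,1)=16: scale R1 → (0, 1)
  clear (0,1): R0 −= (3)R1 → (1, 0)

pivot columns: 0, 1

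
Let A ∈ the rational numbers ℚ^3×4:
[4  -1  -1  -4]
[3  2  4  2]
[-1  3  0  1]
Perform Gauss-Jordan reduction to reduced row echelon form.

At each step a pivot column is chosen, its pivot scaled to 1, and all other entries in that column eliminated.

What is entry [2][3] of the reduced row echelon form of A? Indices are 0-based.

M[2][3] = 1

pivot(0,0)=4: scale R0 → (1, -1/4, -1/4, -1)
  clear (1,0): R1 −= (3)R0 → (0, 11/4, 19/4, 5)
  clear (2,0): R2 −= (-1)R0 → (0, 11/4, -1/4, 0)
pivot(1,1)=11/4: scale R1 → (0, 1, 19/11, 20/11)
  clear (0,1): R0 −= (-1/4)R1 → (1, 0, 2/11, -6/11)
  clear (2,1): R2 −= (11/4)R1 → (0, 0, -5, -5)
pivot(2,2)=-5: scale R2 → (0, 0, 1, 1)
  clear (0,2): R0 −= (2/11)R2 → (1, 0, 0, -8/11)
  clear (1,2): R1 −= (19/11)R2 → (0, 1, 0, 1/11)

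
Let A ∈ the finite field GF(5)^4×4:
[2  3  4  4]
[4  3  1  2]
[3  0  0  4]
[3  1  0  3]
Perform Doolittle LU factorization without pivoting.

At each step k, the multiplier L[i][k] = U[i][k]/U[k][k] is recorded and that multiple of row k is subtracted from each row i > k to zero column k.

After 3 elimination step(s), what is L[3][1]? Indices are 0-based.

L[3][1] = 2

[col 0] pivot 2
  R1 -= 2*R0 → (0, 2, 3, 4)  (L[1][0] := 2)
  R2 -= 4*R0 → (0, 3, 4, 3)  (L[2][0] := 4)
  R3 -= 4*R0 → (0, 4, 4, 2)  (L[3][0] := 4)
[col 1] pivot 2
  R2 -= 4*R1 → (0, 0, 2, 2)  (L[2][1] := 4)
  R3 -= 2*R1 → (0, 0, 3, 4)  (L[3][1] := 2)
[col 2] pivot 2
  R3 -= 4*R2 → (0, 0, 0, 1)  (L[3][2] := 4)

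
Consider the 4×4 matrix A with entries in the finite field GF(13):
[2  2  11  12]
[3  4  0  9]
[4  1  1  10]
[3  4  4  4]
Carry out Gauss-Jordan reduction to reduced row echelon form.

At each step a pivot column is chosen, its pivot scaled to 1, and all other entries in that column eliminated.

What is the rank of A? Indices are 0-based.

step 1: normalize row 0 (÷2) = (1, 1, 12, 6)
  row 1: subtract 3×row0 = (0, 1, 3, 4)
  row 2: subtract 4×row0 = (0, 10, 5, 12)
  row 3: subtract 3×row0 = (0, 1, 7, 12)
step 2: normalize row 1 (÷1) = (0, 1, 3, 4)
  row 0: subtract 1×row1 = (1, 0, 9, 2)
  row 2: subtract 10×row1 = (0, 0, 1, 11)
  row 3: subtract 1×row1 = (0, 0, 4, 8)
step 3: normalize row 2 (÷1) = (0, 0, 1, 11)
  row 0: subtract 9×row2 = (1, 0, 0, 7)
  row 1: subtract 3×row2 = (0, 1, 0, 10)
  row 3: subtract 4×row2 = (0, 0, 0, 3)
step 4: normalize row 3 (÷3) = (0, 0, 0, 1)
  row 0: subtract 7×row3 = (1, 0, 0, 0)
  row 1: subtract 10×row3 = (0, 1, 0, 0)
  row 2: subtract 11×row3 = (0, 0, 1, 0)

rank = 4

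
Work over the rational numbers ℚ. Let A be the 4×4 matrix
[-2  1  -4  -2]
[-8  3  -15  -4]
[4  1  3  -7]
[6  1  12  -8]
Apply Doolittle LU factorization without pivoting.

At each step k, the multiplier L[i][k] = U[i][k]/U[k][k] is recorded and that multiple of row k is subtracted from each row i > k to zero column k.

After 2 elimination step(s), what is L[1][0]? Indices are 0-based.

L[1][0] = 4

k=0: U[0][0]=-2
  eliminate (1,0): mult=4, new row 1: (0, -1, 1, 4); set L[1][0]=4
  eliminate (2,0): mult=-2, new row 2: (0, 3, -5, -11); set L[2][0]=-2
  eliminate (3,0): mult=-3, new row 3: (0, 4, 0, -14); set L[3][0]=-3
k=1: U[1][1]=-1
  eliminate (2,1): mult=-3, new row 2: (0, 0, -2, 1); set L[2][1]=-3
  eliminate (3,1): mult=-4, new row 3: (0, 0, 4, 2); set L[3][1]=-4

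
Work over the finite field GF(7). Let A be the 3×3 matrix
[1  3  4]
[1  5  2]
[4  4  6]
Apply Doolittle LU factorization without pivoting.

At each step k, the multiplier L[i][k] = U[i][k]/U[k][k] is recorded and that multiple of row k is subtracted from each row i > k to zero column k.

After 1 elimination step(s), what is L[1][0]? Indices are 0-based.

L[1][0] = 1

Step 1: pivot at (0,0) is 1.
  row1 ← row1 − (1)·row0  ⇒  L[1][0]=1, U row1=(0, 2, 5)
  row2 ← row2 − (4)·row0  ⇒  L[2][0]=4, U row2=(0, 6, 4)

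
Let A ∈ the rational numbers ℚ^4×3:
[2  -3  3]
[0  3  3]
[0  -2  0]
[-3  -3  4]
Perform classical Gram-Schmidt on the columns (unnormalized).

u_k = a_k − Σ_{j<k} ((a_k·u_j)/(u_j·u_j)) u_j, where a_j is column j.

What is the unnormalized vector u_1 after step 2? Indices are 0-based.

Step 1: u_0 = a_0 = (2, 0, 0, -3).
Step 2: u_1 = a_1 − (3/13)·u_0 = (-45/13, 3, -2, -30/13).

u_1 = (-45/13, 3, -2, -30/13)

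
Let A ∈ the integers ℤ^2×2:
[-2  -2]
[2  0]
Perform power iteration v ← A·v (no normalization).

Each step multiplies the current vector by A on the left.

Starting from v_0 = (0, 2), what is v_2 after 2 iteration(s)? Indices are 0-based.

v_0 = (0, 2).
v_1 = A·v_0 = (-4, 0).
v_2 = A·v_1 = (8, -8).

v_2 = (8, -8)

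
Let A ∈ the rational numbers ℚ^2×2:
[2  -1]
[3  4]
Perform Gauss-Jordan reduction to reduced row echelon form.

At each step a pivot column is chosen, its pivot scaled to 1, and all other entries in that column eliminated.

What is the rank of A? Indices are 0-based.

[1] R0 /= 2  ⇒  (1, -1/2)
     R1 -= 3·R0  ⇒  (0, 11/2)
[2] R1 /= 11/2  ⇒  (0, 1)
     R0 -= -1/2·R1  ⇒  (1, 0)

rank = 2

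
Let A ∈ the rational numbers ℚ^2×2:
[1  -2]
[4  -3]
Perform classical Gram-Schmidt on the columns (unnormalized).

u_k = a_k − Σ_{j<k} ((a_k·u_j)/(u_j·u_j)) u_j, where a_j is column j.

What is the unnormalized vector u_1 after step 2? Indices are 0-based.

u_1 = (-20/17, 5/17)

Step 1: u_0 = a_0 = (1, 4).
Step 2: u_1 = a_1 − (-14/17)·u_0 = (-20/17, 5/17).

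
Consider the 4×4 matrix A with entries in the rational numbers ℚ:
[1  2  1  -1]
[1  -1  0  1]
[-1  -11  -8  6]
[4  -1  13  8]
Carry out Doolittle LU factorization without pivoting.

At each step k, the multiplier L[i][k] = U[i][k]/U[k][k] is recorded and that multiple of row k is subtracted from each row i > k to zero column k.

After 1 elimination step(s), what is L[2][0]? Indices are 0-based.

k=0: U[0][0]=1
  eliminate (1,0): mult=1, new row 1: (0, -3, -1, 2); set L[1][0]=1
  eliminate (2,0): mult=-1, new row 2: (0, -9, -7, 5); set L[2][0]=-1
  eliminate (3,0): mult=4, new row 3: (0, -9, 9, 12); set L[3][0]=4

L[2][0] = -1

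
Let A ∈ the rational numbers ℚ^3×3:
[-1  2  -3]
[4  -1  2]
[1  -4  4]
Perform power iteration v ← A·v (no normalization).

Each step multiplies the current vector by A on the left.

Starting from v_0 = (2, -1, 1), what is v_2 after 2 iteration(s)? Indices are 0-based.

v_0 = (2, -1, 1).
v_1 = A·v_0 = (-7, 11, 10).
v_2 = A·v_1 = (-1, -19, -11).

v_2 = (-1, -19, -11)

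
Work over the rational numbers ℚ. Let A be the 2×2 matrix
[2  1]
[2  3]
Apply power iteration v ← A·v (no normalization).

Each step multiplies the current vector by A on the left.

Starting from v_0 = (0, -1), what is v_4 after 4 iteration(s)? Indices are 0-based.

v_4 = (-85, -171)

v_0 = (0, -1).
v_1 = A·v_0 = (-1, -3).
v_2 = A·v_1 = (-5, -11).
v_3 = A·v_2 = (-21, -43).
v_4 = A·v_3 = (-85, -171).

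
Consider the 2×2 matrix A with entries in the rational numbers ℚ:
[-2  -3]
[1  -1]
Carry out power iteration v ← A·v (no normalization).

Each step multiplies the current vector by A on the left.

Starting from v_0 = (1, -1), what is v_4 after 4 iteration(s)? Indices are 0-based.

v_4 = (-17, 26)

v_0 = (1, -1).
v_1 = A·v_0 = (1, 2).
v_2 = A·v_1 = (-8, -1).
v_3 = A·v_2 = (19, -7).
v_4 = A·v_3 = (-17, 26).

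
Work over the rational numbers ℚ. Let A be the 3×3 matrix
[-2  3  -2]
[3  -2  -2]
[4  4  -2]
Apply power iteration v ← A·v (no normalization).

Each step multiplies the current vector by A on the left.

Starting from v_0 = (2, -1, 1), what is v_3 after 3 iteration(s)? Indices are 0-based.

v_3 = (-161, 214, -12)

v_0 = (2, -1, 1).
v_1 = A·v_0 = (-9, 6, 2).
v_2 = A·v_1 = (32, -43, -16).
v_3 = A·v_2 = (-161, 214, -12).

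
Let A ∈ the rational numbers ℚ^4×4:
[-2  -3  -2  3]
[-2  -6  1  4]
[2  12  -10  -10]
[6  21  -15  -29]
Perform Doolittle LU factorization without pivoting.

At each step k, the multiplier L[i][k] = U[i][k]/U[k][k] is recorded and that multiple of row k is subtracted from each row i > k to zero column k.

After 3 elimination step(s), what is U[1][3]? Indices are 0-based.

U[1][3] = 1

[col 0] pivot -2
  R1 -= 1*R0 → (0, -3, 3, 1)  (L[1][0] := 1)
  R2 -= -1*R0 → (0, 9, -12, -7)  (L[2][0] := -1)
  R3 -= -3*R0 → (0, 12, -21, -20)  (L[3][0] := -3)
[col 1] pivot -3
  R2 -= -3*R1 → (0, 0, -3, -4)  (L[2][1] := -3)
  R3 -= -4*R1 → (0, 0, -9, -16)  (L[3][1] := -4)
[col 2] pivot -3
  R3 -= 3*R2 → (0, 0, 0, -4)  (L[3][2] := 3)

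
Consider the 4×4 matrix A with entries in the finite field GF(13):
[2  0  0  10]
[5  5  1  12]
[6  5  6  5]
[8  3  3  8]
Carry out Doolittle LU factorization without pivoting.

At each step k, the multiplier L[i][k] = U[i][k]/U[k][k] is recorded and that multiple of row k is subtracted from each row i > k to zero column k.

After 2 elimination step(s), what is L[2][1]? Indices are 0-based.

L[2][1] = 1

[col 0] pivot 2
  R1 -= 9*R0 → (0, 5, 1, 0)  (L[1][0] := 9)
  R2 -= 3*R0 → (0, 5, 6, 1)  (L[2][0] := 3)
  R3 -= 4*R0 → (0, 3, 3, 7)  (L[3][0] := 4)
[col 1] pivot 5
  R2 -= 1*R1 → (0, 0, 5, 1)  (L[2][1] := 1)
  R3 -= 11*R1 → (0, 0, 5, 7)  (L[3][1] := 11)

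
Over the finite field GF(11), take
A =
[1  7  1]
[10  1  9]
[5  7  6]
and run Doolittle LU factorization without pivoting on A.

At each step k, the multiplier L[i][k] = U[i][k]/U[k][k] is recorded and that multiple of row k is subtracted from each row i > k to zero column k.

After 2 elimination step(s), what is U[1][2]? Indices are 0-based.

U[1][2] = 10

[col 0] pivot 1
  R1 -= 10*R0 → (0, 8, 10)  (L[1][0] := 10)
  R2 -= 5*R0 → (0, 5, 1)  (L[2][0] := 5)
[col 1] pivot 8
  R2 -= 2*R1 → (0, 0, 3)  (L[2][1] := 2)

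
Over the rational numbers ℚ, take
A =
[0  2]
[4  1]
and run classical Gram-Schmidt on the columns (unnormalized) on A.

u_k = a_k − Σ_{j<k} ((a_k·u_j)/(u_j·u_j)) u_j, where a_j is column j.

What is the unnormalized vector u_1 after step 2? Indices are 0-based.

u_1 = (2, 0)

Step 1: u_0 = a_0 = (0, 4).
Step 2: u_1 = a_1 − (1/4)·u_0 = (2, 0).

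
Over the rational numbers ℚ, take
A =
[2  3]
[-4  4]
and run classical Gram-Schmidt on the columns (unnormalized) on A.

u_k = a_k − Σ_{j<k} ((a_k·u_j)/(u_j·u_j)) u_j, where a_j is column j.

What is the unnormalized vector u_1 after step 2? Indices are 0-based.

Step 1: u_0 = a_0 = (2, -4).
Step 2: u_1 = a_1 − (-1/2)·u_0 = (4, 2).

u_1 = (4, 2)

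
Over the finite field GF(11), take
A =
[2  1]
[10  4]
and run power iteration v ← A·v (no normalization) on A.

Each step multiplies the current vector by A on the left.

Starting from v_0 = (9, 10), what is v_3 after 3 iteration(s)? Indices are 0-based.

v_0 = (9, 10).
v_1 = A·v_0 = (6, 9).
v_2 = A·v_1 = (10, 8).
v_3 = A·v_2 = (6, 0).

v_3 = (6, 0)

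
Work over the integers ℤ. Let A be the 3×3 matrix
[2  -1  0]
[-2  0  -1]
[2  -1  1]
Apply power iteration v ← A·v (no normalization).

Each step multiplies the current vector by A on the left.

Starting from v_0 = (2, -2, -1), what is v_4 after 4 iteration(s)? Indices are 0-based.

v_4 = (144, -161, 211)

v_0 = (2, -2, -1).
v_1 = A·v_0 = (6, -3, 5).
v_2 = A·v_1 = (15, -17, 20).
v_3 = A·v_2 = (47, -50, 67).
v_4 = A·v_3 = (144, -161, 211).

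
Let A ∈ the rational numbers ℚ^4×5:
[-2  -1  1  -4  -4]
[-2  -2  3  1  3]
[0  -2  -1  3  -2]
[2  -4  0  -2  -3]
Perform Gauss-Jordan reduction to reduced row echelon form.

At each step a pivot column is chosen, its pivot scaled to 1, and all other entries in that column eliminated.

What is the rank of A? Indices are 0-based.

[1] R0 /= -2  ⇒  (1, 1/2, -1/2, 2, 2)
     R1 -= -2·R0  ⇒  (0, -1, 2, 5, 7)
     R3 -= 2·R0  ⇒  (0, -5, 1, -6, -7)
[2] R1 /= -1  ⇒  (0, 1, -2, -5, -7)
     R0 -= 1/2·R1  ⇒  (1, 0, 1/2, 9/2, 11/2)
     R2 -= -2·R1  ⇒  (0, 0, -5, -7, -16)
     R3 -= -5·R1  ⇒  (0, 0, -9, -31, -42)
[3] R2 /= -5  ⇒  (0, 0, 1, 7/5, 16/5)
     R0 -= 1/2·R2  ⇒  (1, 0, 0, 19/5, 39/10)
     R1 -= -2·R2  ⇒  (0, 1, 0, -11/5, -3/5)
     R3 -= -9·R2  ⇒  (0, 0, 0, -92/5, -66/5)
[4] R3 /= -92/5  ⇒  (0, 0, 0, 1, 33/46)
     R0 -= 19/5·R3  ⇒  (1, 0, 0, 0, 27/23)
     R1 -= -11/5·R3  ⇒  (0, 1, 0, 0, 45/46)
     R2 -= 7/5·R3  ⇒  (0, 0, 1, 0, 101/46)

rank = 4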